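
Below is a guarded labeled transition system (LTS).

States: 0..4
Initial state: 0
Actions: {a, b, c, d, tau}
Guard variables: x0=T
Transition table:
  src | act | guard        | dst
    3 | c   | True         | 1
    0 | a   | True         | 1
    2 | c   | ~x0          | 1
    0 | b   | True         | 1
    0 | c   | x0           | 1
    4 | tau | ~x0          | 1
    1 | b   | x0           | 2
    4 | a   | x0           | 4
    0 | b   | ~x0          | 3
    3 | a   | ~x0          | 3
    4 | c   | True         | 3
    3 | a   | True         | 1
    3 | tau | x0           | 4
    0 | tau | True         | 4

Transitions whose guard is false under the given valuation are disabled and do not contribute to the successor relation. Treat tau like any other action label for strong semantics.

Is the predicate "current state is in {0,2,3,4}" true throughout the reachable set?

Answer: INVARIANT VIOLATED at state 1

Working:
Allowed set {0,2,3,4}
Reach set: {0,1,2,3,4}
  0: ✓
  1: ✗ unsafe
  2: ✓
  3: ✓
  4: ✓
reach 1 via a — violates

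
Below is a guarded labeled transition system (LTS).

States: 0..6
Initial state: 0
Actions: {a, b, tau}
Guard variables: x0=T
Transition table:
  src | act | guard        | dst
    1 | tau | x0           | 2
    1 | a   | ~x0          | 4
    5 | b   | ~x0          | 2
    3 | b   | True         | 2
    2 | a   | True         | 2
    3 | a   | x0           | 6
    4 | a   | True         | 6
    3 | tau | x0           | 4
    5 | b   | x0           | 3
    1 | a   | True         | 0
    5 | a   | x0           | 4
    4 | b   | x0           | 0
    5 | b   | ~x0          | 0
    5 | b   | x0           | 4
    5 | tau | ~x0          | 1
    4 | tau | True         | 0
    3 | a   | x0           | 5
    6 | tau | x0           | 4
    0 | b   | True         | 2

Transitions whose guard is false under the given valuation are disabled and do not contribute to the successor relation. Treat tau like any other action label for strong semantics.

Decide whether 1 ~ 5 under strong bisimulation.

Answer: NOT BISIMILAR

Analysis:
Refine partition for ~:
  π0 = {{0,1,2,3,4,5,6}}
  π1 = {{0},{1},{2},{3,4},{5},{6}}
  π2 = {{0},{1},{2},{3},{4},{5},{6}}
Fixed point at round 3; 7 class(es).
class of 1: {1}; class of 5: {5}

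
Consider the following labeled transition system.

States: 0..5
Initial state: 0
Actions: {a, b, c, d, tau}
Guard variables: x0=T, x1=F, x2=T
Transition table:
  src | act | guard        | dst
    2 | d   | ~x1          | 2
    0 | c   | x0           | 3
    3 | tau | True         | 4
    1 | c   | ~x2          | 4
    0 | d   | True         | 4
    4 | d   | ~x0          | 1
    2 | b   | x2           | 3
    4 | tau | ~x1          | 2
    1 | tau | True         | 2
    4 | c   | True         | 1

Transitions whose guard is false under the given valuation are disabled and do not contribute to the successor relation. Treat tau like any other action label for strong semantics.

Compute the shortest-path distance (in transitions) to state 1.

BFS to 1:
  Layer 0: {0}
  Layer 1: {3,4}
  Layer 2: {1,2}
first hit 1 at d=2 via d·c

Answer: 2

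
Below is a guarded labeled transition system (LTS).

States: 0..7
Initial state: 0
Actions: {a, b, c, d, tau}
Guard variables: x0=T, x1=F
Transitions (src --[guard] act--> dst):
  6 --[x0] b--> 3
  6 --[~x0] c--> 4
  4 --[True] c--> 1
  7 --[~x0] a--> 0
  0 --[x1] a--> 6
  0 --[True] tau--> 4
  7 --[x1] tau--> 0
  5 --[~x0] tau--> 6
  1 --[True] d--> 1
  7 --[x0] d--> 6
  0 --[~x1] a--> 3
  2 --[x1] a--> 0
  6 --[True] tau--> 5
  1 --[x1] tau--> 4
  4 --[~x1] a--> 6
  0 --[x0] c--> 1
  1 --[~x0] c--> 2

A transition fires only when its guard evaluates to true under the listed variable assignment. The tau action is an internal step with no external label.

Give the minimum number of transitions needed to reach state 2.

BFS to 2:
  Layer 0: {0}
  Layer 1: {1,3,4}
  Layer 2: {6}
  Layer 3: {5}
2 never appears.

Answer: UNREACHABLE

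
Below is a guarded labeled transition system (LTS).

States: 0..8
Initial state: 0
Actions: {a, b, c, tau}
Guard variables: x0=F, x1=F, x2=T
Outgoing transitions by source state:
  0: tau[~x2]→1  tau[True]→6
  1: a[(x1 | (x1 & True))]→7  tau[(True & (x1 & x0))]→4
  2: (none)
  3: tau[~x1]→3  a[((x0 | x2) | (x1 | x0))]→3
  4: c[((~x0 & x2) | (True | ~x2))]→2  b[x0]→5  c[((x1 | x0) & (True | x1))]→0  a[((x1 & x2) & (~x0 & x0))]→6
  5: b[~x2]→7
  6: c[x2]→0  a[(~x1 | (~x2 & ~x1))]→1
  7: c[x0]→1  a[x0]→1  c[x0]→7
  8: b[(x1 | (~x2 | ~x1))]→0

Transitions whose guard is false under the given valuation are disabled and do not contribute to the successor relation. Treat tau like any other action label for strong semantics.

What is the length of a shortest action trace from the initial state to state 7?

BFS to 7:
  Layer 0: {0}
  Layer 1: {6}
  Layer 2: {1}
7 never appears.

Answer: UNREACHABLE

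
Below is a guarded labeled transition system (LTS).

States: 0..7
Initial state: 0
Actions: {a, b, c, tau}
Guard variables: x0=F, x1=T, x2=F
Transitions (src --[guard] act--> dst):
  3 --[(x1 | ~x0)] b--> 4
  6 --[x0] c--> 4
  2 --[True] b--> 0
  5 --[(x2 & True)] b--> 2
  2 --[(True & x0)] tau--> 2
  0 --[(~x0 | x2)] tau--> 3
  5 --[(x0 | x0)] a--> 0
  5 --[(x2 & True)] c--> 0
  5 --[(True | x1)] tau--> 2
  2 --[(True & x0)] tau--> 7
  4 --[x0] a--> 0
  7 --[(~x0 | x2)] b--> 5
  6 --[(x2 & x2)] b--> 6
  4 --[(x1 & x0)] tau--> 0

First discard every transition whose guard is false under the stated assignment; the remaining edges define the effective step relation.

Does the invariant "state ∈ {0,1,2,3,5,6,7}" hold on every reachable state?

Safe = {0,1,2,3,5,6,7}
R = {0,3,4}
  0: ✓
  3: ✓
  4: ✗ unsafe
counterexample path to 4: tau·b

Answer: INVARIANT VIOLATED at state 4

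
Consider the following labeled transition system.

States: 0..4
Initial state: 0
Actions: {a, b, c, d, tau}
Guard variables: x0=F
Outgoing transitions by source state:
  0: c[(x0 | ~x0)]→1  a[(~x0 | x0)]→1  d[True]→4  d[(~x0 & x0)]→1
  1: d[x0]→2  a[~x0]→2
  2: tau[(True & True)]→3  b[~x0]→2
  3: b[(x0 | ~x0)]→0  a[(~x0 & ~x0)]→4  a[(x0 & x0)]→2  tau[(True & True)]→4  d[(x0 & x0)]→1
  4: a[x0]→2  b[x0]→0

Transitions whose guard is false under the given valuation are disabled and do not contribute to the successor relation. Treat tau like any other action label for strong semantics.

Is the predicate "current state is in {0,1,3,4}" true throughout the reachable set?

Answer: INVARIANT VIOLATED at state 2

Trace:
Allowed set {0,1,3,4}
Reach set: {0,1,2,3,4}
  0: ok
  1: ok
  2: VIOLATES
  3: ok
  4: ok
reach 2 via c·a — violates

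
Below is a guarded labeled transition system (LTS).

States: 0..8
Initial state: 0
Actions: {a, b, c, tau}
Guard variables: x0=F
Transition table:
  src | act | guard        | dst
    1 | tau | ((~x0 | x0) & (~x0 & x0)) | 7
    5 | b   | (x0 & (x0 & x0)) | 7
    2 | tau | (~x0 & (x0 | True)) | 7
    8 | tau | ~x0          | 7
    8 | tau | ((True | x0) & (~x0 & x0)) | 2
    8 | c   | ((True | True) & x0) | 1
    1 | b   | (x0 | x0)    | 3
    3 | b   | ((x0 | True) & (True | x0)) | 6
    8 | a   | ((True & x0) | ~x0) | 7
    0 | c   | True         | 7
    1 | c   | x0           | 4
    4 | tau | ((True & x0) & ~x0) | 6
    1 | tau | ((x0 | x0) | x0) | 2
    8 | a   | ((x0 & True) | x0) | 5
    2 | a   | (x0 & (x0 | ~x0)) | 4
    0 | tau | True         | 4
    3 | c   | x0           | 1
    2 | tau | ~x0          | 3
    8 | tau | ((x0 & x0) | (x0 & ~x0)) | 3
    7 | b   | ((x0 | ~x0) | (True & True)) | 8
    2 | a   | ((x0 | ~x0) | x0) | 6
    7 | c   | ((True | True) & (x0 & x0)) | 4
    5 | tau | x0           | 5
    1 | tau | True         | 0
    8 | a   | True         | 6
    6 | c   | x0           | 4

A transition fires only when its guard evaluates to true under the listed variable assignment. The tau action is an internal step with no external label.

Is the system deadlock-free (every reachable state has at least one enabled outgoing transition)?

Answer: DEADLOCK at state 4

Working:
R = {0,4,6,7,8}
  0: c→7  tau→4  [2 out]
  4: ∅  [STUCK]
  6: ∅  [STUCK]
  7: b→8  [1 out]
  8: a→6  a→7  tau→7  [3 out]
Path to 4: tau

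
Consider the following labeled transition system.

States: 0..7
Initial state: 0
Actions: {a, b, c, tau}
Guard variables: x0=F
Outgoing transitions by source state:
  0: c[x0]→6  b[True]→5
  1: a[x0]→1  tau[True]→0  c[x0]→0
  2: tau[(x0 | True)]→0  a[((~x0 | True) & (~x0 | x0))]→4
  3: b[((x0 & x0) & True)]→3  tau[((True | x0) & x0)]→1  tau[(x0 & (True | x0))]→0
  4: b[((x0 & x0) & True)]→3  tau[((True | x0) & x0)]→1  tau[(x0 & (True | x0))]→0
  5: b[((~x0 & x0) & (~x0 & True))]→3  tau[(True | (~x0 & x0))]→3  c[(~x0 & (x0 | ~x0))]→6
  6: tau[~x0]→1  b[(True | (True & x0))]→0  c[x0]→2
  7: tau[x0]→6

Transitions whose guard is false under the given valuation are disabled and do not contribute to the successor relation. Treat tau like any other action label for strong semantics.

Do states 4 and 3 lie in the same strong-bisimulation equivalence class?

Answer: BISIMILAR

Trace:
Refine partition for ~:
  round 0: {{0,1,2,3,4,5,6,7}}
  round 1: {{0},{1},{2},{3,4,7},{5},{6}}
stable after 2 split(s): 6 block(s)
4∈{3,4,7}, 3∈{3,4,7}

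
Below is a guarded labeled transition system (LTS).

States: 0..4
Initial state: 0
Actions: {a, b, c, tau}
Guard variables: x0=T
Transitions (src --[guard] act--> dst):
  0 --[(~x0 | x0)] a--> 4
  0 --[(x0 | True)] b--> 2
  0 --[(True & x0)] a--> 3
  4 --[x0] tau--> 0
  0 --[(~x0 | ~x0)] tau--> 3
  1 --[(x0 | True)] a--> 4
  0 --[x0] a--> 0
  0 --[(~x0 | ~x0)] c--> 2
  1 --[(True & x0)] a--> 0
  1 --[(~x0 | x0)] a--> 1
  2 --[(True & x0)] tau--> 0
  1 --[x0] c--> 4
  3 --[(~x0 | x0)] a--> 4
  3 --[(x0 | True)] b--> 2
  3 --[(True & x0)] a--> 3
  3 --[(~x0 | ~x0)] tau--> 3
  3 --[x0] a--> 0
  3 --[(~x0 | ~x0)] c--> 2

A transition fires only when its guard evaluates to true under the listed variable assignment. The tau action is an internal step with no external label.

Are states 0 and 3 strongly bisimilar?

Compute ~ classes (split until stable):
  π0 = {{0,1,2,3,4}}
  π1 = {{0,3},{1},{2,4}}
3 equivalence class(es) (converged in 2)
0∈{0,3}, 3∈{0,3}

Answer: BISIMILAR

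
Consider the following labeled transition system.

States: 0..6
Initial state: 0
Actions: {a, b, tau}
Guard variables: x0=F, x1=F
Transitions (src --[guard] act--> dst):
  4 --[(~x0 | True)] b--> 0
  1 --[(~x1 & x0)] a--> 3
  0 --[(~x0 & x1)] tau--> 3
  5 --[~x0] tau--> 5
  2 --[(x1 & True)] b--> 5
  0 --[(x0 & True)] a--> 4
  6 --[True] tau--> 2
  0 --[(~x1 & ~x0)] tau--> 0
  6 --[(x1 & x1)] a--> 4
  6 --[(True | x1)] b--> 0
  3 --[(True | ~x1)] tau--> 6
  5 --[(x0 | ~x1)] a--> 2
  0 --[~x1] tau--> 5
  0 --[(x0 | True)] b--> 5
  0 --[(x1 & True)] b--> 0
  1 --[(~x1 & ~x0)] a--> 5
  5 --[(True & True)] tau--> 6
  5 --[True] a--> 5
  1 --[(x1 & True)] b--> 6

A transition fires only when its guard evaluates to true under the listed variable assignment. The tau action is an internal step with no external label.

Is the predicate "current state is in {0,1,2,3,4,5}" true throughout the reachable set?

Allowed set {0,1,2,3,4,5}
R = {0,2,5,6}
  0: ok
  2: ok
  5: ok
  6: ✗ unsafe
counterexample path to 6: tau·tau

Answer: INVARIANT VIOLATED at state 6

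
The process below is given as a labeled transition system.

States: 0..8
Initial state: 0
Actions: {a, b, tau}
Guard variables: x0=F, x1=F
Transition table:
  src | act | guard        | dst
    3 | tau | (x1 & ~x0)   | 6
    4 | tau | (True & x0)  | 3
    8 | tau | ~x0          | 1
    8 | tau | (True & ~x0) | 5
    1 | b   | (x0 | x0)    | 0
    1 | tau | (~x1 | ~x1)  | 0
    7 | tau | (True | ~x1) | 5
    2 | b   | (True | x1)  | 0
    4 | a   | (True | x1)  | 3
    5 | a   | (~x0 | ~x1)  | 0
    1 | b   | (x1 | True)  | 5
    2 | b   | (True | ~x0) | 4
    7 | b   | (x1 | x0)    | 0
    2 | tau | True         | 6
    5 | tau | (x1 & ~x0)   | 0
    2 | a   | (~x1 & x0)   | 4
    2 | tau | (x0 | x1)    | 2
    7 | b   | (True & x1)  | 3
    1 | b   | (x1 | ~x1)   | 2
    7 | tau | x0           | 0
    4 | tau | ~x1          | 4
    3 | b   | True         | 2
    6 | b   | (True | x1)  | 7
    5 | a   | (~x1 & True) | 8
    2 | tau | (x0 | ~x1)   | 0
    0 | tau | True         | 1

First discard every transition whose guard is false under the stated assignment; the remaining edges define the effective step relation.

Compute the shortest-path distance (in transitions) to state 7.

Layered search for 7:
  L0 = {0}
  L1 = {1}
  L2 = {2,5}
  L3 = {4,6,8}
  L4 = {3,7}
first hit 7 at d=4 via tau·b·tau·b

Answer: 4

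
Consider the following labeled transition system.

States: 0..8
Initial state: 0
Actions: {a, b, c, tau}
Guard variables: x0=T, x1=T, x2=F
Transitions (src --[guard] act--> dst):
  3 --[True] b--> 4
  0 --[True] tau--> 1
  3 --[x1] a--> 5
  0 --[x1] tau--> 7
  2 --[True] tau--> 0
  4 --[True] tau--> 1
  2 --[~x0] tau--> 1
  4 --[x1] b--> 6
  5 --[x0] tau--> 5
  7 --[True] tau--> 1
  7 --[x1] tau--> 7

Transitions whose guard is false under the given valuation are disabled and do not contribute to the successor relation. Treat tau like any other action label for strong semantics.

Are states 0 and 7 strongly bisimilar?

Answer: BISIMILAR

Analysis:
Compute ~ classes (split until stable):
  round 0: {{0,1,2,3,4,5,6,7,8}}
  round 1: {{0,2,5,7},{1,6,8},{3},{4}}
  round 2: {{0,7},{1,6,8},{2,5},{3},{4}}
  round 3: {{0,7},{1,6,8},{2},{3},{4},{5}}
6 equivalence class(es) (converged in 4)
class of 0: {0,7}; class of 7: {0,7}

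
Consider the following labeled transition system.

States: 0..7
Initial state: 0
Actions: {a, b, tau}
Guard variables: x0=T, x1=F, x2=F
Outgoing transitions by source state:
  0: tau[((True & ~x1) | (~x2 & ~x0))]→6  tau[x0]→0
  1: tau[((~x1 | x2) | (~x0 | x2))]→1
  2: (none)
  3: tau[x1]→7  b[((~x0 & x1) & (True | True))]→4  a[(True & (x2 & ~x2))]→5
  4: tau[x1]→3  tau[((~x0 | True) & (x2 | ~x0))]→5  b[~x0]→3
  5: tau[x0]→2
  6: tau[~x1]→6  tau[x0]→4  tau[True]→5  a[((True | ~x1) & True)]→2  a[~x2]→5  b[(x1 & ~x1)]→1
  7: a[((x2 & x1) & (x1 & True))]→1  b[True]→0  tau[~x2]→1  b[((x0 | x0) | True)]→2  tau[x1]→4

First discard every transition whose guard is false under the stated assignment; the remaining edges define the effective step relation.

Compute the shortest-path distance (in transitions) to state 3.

BFS to 3:
  L0 = {0}
  L1 = {6}
  L2 = {2,4,5}
3 never appears.

Answer: UNREACHABLE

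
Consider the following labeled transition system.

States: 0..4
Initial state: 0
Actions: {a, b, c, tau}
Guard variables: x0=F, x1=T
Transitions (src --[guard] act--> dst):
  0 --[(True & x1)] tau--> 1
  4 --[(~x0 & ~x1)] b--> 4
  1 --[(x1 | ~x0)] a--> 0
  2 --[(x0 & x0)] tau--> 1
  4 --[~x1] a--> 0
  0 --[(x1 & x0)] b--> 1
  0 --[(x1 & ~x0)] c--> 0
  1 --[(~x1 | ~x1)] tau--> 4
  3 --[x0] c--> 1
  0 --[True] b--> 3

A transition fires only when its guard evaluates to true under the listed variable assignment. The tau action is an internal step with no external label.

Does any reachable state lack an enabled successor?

Answer: DEADLOCK at state 3

Analysis:
Reachable = {0,1,3}
  0: b→3  c→0  tau→1  [3 out]
  1: a→0  [1 out]
  3: ∅  [no exit]
trace reaching 3: b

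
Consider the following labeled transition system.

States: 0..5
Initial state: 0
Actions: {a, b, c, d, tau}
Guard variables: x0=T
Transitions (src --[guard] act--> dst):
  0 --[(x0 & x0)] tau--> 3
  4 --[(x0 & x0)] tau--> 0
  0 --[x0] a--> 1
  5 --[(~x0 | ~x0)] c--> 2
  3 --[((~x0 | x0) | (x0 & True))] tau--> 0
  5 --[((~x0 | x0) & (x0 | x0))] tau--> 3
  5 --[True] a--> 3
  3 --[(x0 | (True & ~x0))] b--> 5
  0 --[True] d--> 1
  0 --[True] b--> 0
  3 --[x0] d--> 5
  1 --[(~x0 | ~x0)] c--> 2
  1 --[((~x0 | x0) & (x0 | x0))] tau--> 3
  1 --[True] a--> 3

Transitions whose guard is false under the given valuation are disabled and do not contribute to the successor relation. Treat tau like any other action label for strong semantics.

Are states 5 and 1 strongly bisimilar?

Compute ~ classes (split until stable):
  π0 = {{0,1,2,3,4,5}}
  π1 = {{0},{1,5},{2},{3},{4}}
5 equivalence class(es) (converged in 2)
class of 5: {1,5}; class of 1: {1,5}

Answer: BISIMILAR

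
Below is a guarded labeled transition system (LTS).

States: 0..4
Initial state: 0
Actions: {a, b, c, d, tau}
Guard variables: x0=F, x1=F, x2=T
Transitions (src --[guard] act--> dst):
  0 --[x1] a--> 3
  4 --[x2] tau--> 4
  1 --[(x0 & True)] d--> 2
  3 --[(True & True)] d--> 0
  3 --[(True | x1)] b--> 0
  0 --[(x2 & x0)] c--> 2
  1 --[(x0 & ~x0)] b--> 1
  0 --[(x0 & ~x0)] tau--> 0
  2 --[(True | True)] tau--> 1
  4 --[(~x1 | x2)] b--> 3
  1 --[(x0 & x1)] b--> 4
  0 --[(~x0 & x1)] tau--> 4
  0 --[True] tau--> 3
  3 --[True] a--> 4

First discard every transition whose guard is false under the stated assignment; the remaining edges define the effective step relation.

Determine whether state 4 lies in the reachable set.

After dropping false guards: 7 live edges.
L0 = {0}
L1 = {3}  cumulative {0,3}
L2 = {4}  cumulative {0,3,4}
Reach set: {0,3,4}
trace reaching 4: tau·a

Answer: REACHABLE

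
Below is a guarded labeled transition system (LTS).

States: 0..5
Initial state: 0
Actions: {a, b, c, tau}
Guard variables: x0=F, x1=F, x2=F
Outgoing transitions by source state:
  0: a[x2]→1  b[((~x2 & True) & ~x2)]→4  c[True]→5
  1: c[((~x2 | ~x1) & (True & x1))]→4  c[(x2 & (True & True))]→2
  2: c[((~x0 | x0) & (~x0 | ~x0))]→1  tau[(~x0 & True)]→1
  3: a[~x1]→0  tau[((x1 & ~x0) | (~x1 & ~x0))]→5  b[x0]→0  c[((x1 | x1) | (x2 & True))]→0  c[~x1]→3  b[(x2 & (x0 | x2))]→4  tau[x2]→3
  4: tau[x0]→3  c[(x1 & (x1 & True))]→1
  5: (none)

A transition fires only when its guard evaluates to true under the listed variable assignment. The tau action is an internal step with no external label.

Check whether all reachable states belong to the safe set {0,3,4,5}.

Safe = {0,3,4,5}
Reach set: {0,4,5}
  0: ✓
  4: ✓
  5: ✓

Answer: INVARIANT HOLDS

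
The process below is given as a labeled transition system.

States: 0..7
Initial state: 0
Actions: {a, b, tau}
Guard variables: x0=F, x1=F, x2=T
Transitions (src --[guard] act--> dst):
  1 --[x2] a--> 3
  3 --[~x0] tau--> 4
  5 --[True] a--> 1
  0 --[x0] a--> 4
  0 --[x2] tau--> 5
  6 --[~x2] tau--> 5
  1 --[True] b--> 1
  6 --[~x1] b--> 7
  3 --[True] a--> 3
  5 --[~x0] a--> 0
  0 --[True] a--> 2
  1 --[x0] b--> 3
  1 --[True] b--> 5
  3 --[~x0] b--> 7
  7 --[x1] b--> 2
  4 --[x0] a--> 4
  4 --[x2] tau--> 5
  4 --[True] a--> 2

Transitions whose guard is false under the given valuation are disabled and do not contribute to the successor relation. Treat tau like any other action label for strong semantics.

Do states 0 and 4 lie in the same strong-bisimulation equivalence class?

Compute ~ classes (split until stable):
  round 0: {{0,1,2,3,4,5,6,7}}
  round 1: {{0,4},{1},{2,7},{3},{5},{6}}
stable after 2 split(s): 6 block(s)
class of 0: {0,4}; class of 4: {0,4}

Answer: BISIMILAR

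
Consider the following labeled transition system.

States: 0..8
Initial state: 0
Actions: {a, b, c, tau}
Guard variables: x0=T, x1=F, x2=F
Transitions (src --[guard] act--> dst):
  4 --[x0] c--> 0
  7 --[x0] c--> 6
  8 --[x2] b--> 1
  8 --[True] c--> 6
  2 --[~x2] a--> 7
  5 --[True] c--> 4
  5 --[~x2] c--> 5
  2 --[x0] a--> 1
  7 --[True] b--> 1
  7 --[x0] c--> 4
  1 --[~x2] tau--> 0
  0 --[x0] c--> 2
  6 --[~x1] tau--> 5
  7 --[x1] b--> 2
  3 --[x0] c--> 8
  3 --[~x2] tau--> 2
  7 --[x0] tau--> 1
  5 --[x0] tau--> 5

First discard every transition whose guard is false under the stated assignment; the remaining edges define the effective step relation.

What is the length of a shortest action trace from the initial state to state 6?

Answer: 3

Working:
Layered search for 6:
  Layer 0: {0}
  Layer 1: {2}
  Layer 2: {1,7}
  Layer 3: {4,6}
depth(6)=3, e.g. c·a·c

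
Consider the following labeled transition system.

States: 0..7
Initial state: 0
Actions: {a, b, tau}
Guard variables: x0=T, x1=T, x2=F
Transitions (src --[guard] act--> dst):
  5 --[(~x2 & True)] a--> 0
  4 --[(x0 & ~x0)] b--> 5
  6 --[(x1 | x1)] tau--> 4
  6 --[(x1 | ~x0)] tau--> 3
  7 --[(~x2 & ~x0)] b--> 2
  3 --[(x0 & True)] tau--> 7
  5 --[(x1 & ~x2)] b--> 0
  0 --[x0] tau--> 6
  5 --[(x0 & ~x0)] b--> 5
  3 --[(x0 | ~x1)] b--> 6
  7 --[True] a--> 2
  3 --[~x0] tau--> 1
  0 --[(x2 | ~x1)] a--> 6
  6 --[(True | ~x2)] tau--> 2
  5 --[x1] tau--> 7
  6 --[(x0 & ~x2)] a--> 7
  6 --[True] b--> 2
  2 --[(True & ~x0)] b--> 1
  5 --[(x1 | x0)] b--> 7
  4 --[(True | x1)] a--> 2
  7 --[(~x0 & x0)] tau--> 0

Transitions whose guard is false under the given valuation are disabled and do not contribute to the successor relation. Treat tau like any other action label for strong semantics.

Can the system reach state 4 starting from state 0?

Answer: REACHABLE

Analysis:
14 transition(s) survive guard evaluation.
Layer 0: {0}
Layer 1: {6}  cumulative {0,6}
Layer 2: {2,3,4,7}  cumulative {0,2,3,4,6,7}
R = {0,2,3,4,6,7}
trace reaching 4: tau·tau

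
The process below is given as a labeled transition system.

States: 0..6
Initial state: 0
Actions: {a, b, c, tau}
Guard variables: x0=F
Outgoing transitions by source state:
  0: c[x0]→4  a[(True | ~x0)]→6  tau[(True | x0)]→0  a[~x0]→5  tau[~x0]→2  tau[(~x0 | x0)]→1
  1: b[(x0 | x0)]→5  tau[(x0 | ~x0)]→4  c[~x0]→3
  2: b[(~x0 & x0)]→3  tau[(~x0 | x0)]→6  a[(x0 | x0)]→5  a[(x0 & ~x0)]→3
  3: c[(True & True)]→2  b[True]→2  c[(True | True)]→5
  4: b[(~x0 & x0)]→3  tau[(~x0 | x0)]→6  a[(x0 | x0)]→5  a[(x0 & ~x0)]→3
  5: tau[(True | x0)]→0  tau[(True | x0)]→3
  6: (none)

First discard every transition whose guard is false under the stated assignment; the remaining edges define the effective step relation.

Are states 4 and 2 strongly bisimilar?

Compute ~ classes (split until stable):
  round 0: {{0,1,2,3,4,5,6}}
  round 1: {{0},{1},{2,4,5},{3},{6}}
  round 2: {{0},{1},{2,4},{3},{5},{6}}
6 equivalence class(es) (converged in 3)
[4]={2,4}  [2]={2,4}

Answer: BISIMILAR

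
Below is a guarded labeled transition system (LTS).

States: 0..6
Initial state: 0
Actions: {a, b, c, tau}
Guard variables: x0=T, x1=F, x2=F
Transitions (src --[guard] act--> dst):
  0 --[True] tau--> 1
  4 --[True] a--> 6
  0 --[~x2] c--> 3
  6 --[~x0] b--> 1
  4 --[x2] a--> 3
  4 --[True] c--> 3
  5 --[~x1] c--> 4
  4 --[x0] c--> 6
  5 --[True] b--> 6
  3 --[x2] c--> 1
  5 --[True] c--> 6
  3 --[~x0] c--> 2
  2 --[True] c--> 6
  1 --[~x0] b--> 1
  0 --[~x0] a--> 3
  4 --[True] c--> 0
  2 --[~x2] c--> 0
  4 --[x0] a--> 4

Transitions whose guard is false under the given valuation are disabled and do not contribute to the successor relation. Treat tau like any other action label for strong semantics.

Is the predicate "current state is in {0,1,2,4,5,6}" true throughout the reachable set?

Answer: INVARIANT VIOLATED at state 3

Trace:
Safe = {0,1,2,4,5,6}
Reachable = {0,1,3}
  0: ok
  1: ok
  3: ✗ unsafe
counterexample path to 3: c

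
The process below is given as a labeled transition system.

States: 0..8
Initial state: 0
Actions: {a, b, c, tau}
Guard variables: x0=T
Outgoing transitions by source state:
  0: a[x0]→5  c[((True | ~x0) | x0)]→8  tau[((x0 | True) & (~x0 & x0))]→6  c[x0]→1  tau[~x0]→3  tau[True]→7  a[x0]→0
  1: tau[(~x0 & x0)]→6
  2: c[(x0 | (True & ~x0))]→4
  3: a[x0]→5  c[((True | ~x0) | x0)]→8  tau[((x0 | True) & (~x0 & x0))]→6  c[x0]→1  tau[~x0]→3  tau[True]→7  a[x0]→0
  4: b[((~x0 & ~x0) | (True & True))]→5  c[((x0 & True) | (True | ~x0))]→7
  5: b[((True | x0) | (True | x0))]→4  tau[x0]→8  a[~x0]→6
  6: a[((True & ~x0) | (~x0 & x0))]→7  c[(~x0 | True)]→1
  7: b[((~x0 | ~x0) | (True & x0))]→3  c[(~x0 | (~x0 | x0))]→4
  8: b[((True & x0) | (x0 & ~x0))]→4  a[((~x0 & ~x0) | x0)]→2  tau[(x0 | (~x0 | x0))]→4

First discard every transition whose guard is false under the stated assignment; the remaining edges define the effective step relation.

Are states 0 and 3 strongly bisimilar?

Compute ~ classes (split until stable):
  round 0: {{0,1,2,3,4,5,6,7,8}}
  round 1: {{0,3},{1},{2,6},{4,7},{5},{8}}
  round 2: {{0,3},{1},{2},{4},{5},{6},{7},{8}}
stable after 3 split(s): 8 block(s)
0∈{0,3}, 3∈{0,3}

Answer: BISIMILAR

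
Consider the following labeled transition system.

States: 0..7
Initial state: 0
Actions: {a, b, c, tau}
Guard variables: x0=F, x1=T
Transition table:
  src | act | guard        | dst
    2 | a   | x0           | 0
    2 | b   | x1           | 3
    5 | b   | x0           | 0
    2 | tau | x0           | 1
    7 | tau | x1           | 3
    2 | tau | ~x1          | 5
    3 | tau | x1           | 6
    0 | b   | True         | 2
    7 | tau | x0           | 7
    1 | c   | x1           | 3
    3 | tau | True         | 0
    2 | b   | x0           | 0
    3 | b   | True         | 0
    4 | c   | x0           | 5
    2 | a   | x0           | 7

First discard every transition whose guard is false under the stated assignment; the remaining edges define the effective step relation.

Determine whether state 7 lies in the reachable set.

7 transition(s) survive guard evaluation.
Layer 0: {0}
Layer 1: {2}  cumulative {0,2}
Layer 2: {3}  cumulative {0,2,3}
Layer 3: {6}  cumulative {0,2,3,6}
R = {0,2,3,6}

Answer: UNREACHABLE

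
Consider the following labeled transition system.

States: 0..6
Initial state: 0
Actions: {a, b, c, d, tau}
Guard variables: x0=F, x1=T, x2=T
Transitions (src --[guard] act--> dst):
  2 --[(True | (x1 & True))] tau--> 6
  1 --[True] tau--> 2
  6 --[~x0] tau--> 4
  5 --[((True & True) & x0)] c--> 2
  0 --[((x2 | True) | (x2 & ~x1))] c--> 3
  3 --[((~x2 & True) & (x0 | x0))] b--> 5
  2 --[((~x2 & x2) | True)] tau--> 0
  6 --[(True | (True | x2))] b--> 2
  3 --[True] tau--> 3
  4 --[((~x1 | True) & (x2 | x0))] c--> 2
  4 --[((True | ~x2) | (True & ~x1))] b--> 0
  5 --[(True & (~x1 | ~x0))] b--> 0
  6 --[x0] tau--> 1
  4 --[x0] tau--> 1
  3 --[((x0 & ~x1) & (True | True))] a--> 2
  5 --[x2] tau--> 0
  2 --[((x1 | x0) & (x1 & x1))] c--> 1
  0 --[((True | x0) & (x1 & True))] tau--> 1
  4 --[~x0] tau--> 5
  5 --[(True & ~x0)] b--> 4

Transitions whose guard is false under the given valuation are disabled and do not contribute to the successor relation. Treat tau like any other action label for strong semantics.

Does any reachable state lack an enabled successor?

Answer: DEADLOCK-FREE

Analysis:
R = {0,1,2,3,4,5,6}
  0: c→3  tau→1  [2 exit(s)]
  1: tau→2  [1 exit(s)]
  2: c→1  tau→0  tau→6  [3 exit(s)]
  3: tau→3  [1 exit(s)]
  4: b→0  c→2  tau→5  [3 exit(s)]
  5: b→0  b→4  tau→0  [3 exit(s)]
  6: b→2  tau→4  [2 exit(s)]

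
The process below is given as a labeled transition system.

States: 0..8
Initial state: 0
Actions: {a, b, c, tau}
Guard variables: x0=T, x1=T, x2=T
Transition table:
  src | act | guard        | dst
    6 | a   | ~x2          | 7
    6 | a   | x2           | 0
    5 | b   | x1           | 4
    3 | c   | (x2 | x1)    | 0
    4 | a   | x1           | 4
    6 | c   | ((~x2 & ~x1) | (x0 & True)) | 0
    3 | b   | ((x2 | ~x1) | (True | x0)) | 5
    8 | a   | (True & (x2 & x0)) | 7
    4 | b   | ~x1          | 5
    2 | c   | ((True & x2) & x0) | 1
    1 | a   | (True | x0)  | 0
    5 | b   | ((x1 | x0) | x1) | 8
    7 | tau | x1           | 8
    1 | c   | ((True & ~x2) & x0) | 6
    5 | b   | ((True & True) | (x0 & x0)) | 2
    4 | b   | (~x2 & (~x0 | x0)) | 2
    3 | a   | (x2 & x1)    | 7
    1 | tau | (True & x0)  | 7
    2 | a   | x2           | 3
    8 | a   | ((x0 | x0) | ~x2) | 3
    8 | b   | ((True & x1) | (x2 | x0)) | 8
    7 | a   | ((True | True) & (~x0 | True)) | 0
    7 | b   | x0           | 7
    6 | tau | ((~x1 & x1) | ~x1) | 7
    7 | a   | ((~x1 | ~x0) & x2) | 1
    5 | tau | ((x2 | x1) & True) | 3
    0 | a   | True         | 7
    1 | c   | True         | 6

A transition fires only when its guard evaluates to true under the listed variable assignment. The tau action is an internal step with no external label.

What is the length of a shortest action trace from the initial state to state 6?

Answer: 7

Trace:
BFS to 6:
  L0 = {0}
  L1 = {7}
  L2 = {8}
  L3 = {3}
  L4 = {5}
  L5 = {2,4}
  L6 = {1}
  L7 = {6}
first hit 6 at d=7 via a·tau·a·b·b·c·c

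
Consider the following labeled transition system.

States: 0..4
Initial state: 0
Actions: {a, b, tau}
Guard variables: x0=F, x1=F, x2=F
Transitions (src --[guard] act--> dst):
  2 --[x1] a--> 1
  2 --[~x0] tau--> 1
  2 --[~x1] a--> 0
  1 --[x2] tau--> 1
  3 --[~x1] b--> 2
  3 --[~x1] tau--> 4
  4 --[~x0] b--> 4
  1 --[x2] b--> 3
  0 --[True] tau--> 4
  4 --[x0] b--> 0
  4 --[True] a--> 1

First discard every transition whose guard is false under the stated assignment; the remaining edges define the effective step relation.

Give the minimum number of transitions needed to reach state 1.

BFS to 1:
  Layer 0: {0}
  Layer 1: {4}
  Layer 2: {1}
1 enters at depth 2; path tau·a

Answer: 2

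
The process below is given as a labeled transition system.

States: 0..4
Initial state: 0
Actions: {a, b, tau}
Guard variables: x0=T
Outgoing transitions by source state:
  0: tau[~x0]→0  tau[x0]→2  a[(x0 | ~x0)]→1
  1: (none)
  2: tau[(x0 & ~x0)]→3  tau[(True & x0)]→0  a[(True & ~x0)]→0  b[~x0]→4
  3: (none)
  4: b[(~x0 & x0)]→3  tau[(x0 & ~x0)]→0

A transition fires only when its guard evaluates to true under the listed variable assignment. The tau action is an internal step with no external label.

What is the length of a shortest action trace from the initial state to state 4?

Answer: UNREACHABLE

Working:
Breadth-first toward 4:
  depth 0: {0}
  depth 1: {1,2}
4 never appears.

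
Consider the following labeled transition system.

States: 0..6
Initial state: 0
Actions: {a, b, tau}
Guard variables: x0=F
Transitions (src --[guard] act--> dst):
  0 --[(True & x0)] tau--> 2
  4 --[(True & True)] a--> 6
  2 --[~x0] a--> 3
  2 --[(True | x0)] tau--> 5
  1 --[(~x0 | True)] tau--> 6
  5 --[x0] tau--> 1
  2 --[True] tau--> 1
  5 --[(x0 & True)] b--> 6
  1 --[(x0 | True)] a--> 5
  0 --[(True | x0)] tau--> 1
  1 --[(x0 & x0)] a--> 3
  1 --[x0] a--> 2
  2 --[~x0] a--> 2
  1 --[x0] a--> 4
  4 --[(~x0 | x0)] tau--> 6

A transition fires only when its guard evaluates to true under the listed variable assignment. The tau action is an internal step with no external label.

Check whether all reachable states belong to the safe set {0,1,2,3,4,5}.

Answer: INVARIANT VIOLATED at state 6

Analysis:
Allowed set {0,1,2,3,4,5}
Reach set: {0,1,5,6}
  0: safe
  1: safe
  5: safe
  6: outside
counterexample path to 6: tau·tau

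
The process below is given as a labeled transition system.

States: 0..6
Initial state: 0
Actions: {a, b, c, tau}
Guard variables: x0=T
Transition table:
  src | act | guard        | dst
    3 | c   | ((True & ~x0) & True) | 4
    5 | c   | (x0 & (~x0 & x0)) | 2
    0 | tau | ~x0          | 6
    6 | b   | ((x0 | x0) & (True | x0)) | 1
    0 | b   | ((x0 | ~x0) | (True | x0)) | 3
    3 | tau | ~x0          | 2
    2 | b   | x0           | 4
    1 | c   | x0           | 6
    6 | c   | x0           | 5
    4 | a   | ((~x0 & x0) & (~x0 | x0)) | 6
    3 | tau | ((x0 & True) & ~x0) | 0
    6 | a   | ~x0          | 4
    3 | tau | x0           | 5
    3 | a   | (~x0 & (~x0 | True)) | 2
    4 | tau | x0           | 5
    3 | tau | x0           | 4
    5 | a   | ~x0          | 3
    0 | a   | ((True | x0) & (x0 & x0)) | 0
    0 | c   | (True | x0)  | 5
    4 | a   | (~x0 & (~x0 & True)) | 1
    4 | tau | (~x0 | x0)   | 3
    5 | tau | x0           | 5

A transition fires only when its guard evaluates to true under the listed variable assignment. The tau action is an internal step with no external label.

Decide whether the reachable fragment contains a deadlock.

Answer: DEADLOCK-FREE

Working:
R = {0,3,4,5}
  0: a→0  b→3  c→5  [3 out]
  3: tau→4  tau→5  [2 out]
  4: tau→3  tau→5  [2 out]
  5: tau→5  [1 out]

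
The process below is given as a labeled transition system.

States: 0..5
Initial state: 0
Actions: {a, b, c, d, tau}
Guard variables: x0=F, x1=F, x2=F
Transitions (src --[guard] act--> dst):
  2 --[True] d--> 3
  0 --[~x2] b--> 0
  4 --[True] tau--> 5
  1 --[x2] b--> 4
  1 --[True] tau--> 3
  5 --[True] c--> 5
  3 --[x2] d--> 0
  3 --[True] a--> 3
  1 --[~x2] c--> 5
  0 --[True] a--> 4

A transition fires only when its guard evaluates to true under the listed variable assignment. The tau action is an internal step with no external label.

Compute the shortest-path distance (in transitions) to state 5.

Answer: 2

Working:
BFS to 5:
  L0 = {0}
  L1 = {4}
  L2 = {5}
first hit 5 at d=2 via a·tau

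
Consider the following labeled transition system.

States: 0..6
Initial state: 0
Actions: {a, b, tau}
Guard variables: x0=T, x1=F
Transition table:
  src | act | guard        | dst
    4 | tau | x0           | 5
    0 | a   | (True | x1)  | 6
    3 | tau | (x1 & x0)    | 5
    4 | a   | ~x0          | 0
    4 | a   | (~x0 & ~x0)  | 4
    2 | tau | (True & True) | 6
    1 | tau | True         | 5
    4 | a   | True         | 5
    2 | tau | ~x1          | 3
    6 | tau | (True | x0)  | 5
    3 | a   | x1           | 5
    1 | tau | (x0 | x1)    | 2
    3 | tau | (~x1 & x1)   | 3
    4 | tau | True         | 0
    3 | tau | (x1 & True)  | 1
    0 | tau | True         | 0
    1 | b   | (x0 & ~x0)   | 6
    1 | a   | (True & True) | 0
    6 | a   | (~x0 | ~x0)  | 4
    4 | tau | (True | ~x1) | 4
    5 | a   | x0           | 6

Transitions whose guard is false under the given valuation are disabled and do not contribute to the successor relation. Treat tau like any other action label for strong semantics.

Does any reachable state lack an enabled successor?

R = {0,5,6}
  0: a→6  tau→0  [2 out]
  5: a→6  [1 out]
  6: tau→5  [1 out]

Answer: DEADLOCK-FREE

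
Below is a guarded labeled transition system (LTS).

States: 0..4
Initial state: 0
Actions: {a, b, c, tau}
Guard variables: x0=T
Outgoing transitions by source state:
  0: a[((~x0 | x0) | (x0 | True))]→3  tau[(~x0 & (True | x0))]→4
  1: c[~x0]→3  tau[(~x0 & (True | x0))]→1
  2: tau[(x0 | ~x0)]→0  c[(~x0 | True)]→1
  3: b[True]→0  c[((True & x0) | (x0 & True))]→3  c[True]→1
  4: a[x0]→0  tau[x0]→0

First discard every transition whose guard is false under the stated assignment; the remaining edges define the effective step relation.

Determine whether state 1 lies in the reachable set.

8 transition(s) survive guard evaluation.
L0 = {0}
L1 = {3}  now seen {0,3}
L2 = {1}  now seen {0,1,3}
R = {0,1,3}
witness 1: a·c

Answer: REACHABLE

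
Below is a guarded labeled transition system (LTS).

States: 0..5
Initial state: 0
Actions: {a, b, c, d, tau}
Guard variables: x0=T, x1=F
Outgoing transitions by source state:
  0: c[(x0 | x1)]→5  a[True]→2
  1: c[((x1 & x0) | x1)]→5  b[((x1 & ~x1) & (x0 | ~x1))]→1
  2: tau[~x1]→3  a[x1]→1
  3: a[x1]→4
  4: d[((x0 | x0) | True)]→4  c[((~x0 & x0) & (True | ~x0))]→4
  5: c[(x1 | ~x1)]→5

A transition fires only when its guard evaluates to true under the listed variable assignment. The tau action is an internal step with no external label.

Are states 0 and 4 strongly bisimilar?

Answer: NOT BISIMILAR

Working:
Refine partition for ~:
  π0 = {{0,1,2,3,4,5}}
  π1 = {{0},{1,3},{2},{4},{5}}
5 equivalence class(es) (converged in 2)
0∈{0}, 4∈{4}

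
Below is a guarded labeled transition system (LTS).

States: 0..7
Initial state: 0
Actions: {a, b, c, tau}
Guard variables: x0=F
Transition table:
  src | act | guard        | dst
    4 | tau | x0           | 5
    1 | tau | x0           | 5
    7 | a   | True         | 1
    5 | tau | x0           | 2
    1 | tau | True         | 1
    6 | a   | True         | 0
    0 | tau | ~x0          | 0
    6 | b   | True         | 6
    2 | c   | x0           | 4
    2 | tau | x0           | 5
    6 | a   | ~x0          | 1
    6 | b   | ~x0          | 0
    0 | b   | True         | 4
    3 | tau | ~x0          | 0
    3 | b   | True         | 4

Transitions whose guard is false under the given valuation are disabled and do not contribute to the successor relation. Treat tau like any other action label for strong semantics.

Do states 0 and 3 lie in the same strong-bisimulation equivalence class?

Answer: BISIMILAR

Trace:
Compute ~ classes (split until stable):
  round 0: {{0,1,2,3,4,5,6,7}}
  round 1: {{0,3},{1},{2,4,5},{6},{7}}
stable after 2 split(s): 5 block(s)
0∈{0,3}, 3∈{0,3}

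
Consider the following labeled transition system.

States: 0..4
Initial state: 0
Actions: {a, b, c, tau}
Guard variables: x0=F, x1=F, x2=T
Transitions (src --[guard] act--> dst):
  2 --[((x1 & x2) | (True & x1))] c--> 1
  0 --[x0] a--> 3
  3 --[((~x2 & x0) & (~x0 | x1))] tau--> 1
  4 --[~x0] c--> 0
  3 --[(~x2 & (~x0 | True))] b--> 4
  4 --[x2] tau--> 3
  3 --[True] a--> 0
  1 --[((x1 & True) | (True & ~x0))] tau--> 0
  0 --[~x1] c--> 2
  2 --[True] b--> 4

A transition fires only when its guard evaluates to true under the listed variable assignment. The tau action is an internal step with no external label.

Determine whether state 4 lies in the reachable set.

After dropping false guards: 6 live edges.
Layer 0: {0}
Layer 1: {2}  total {0,2}
Layer 2: {4}  total {0,2,4}
Layer 3: {3}  total {0,2,3,4}
Reach set: {0,2,3,4}
trace reaching 4: c·b

Answer: REACHABLE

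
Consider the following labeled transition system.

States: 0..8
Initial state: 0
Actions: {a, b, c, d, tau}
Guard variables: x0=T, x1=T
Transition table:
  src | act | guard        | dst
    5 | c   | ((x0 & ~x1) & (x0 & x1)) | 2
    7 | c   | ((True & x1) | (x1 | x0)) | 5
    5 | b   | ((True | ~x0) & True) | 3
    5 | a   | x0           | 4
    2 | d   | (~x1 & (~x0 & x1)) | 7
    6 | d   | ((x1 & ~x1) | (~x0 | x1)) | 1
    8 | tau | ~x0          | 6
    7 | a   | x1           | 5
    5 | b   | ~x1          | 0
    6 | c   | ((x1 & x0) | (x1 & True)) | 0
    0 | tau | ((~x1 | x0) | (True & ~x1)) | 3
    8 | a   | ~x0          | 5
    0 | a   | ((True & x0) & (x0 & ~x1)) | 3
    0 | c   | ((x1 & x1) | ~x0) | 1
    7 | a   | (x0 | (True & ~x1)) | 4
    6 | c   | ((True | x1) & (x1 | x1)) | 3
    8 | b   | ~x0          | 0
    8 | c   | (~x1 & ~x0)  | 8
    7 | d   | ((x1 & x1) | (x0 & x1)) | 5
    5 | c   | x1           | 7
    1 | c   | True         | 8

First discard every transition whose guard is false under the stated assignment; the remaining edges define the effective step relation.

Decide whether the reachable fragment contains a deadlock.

Answer: DEADLOCK at state 3

Trace:
R = {0,1,3,8}
  0: c→1  tau→3  [deg 2]
  1: c→8  [deg 1]
  3: ∅  [deadlock]
  8: ∅  [deadlock]
trace reaching 3: tau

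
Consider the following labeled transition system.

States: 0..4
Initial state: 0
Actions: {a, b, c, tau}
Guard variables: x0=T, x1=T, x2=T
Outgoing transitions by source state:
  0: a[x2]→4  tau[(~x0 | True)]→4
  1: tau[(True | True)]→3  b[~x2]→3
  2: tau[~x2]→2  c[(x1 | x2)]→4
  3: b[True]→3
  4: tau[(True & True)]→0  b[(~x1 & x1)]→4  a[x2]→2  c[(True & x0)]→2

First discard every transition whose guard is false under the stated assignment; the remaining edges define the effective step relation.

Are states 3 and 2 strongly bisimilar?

Compute ~ classes (split until stable):
  round 0: {{0,1,2,3,4}}
  round 1: {{0},{1},{2},{3},{4}}
stable after 2 split(s): 5 block(s)
[3]={3}  [2]={2}

Answer: NOT BISIMILAR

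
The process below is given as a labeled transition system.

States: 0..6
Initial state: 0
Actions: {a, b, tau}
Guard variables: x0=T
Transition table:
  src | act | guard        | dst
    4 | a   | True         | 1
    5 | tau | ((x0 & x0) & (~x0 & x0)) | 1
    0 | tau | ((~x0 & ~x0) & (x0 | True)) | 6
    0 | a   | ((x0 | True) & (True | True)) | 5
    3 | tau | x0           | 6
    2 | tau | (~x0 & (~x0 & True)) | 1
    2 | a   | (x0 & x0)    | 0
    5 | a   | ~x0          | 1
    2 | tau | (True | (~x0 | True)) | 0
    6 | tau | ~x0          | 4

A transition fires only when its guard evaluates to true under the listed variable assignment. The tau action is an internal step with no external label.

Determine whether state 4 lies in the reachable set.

5 transition(s) survive guard evaluation.
depth 0: {0}
depth 1: {5}  cumulative {0,5}
Reach set: {0,5}

Answer: UNREACHABLE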